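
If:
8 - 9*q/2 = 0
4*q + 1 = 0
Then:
No Solution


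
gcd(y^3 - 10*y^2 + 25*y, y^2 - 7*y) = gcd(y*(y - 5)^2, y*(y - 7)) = y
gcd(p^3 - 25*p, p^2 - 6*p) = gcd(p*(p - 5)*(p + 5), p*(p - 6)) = p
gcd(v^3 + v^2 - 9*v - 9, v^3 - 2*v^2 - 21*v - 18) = v^2 + 4*v + 3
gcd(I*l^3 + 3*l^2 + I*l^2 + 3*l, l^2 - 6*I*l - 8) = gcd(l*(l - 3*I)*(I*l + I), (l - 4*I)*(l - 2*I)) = 1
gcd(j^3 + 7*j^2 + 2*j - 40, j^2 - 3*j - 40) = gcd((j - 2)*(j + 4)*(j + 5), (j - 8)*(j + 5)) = j + 5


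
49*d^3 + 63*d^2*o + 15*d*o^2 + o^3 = (d + o)*(7*d + o)^2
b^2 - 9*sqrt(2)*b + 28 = (b - 7*sqrt(2))*(b - 2*sqrt(2))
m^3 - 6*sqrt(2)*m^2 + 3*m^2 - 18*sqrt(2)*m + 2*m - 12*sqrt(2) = (m + 1)*(m + 2)*(m - 6*sqrt(2))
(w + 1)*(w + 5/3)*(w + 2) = w^3 + 14*w^2/3 + 7*w + 10/3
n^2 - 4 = (n - 2)*(n + 2)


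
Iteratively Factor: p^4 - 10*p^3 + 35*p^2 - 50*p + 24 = (p - 1)*(p^3 - 9*p^2 + 26*p - 24) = (p - 4)*(p - 1)*(p^2 - 5*p + 6) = (p - 4)*(p - 2)*(p - 1)*(p - 3)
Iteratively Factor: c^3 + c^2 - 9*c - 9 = (c + 3)*(c^2 - 2*c - 3) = (c - 3)*(c + 3)*(c + 1)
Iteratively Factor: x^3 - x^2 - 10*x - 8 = (x + 2)*(x^2 - 3*x - 4) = (x + 1)*(x + 2)*(x - 4)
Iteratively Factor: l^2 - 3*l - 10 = (l + 2)*(l - 5)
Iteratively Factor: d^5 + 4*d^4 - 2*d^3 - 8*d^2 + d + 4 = (d - 1)*(d^4 + 5*d^3 + 3*d^2 - 5*d - 4) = (d - 1)*(d + 4)*(d^3 + d^2 - d - 1) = (d - 1)*(d + 1)*(d + 4)*(d^2 - 1) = (d - 1)^2*(d + 1)*(d + 4)*(d + 1)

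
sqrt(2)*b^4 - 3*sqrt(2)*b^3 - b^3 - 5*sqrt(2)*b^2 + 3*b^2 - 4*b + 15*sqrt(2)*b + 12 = (b - 3)*(b - 2*sqrt(2))*(b + sqrt(2))*(sqrt(2)*b + 1)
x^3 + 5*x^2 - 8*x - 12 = (x - 2)*(x + 1)*(x + 6)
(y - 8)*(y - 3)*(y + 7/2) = y^3 - 15*y^2/2 - 29*y/2 + 84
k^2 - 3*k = k*(k - 3)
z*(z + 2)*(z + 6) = z^3 + 8*z^2 + 12*z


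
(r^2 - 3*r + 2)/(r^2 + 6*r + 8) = (r^2 - 3*r + 2)/(r^2 + 6*r + 8)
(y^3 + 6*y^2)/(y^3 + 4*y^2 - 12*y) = y/(y - 2)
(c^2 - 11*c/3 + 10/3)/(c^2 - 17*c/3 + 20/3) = (c - 2)/(c - 4)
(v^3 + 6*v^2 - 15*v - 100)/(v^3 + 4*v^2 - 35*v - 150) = (v - 4)/(v - 6)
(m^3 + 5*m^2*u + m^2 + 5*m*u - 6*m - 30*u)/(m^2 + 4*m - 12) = (m^2 + 5*m*u + 3*m + 15*u)/(m + 6)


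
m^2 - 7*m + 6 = (m - 6)*(m - 1)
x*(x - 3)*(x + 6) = x^3 + 3*x^2 - 18*x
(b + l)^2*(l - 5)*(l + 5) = b^2*l^2 - 25*b^2 + 2*b*l^3 - 50*b*l + l^4 - 25*l^2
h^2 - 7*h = h*(h - 7)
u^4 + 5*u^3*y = u^3*(u + 5*y)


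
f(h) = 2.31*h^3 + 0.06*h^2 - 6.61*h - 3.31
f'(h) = 6.93*h^2 + 0.12*h - 6.61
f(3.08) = 44.39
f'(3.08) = 59.50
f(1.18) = -7.23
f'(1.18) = 3.18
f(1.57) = -4.60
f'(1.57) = 10.66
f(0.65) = -6.95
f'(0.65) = -3.60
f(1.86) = -0.53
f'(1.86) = 17.59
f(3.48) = 71.77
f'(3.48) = 77.73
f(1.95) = 1.16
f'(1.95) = 19.98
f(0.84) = -7.45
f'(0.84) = -1.62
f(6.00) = 458.15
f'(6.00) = 243.59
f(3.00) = 39.77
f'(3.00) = 56.12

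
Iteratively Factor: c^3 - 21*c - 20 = (c - 5)*(c^2 + 5*c + 4) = (c - 5)*(c + 1)*(c + 4)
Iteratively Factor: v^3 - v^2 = (v)*(v^2 - v) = v*(v - 1)*(v)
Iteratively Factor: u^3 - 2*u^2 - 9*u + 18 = (u + 3)*(u^2 - 5*u + 6) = (u - 2)*(u + 3)*(u - 3)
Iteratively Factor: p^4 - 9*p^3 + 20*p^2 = (p - 5)*(p^3 - 4*p^2) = p*(p - 5)*(p^2 - 4*p) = p*(p - 5)*(p - 4)*(p)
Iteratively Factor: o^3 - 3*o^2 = (o)*(o^2 - 3*o) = o*(o - 3)*(o)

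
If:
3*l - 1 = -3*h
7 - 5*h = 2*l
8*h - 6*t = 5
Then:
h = 19/9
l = -16/9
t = 107/54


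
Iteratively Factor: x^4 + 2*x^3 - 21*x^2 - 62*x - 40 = (x + 2)*(x^3 - 21*x - 20) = (x + 2)*(x + 4)*(x^2 - 4*x - 5) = (x + 1)*(x + 2)*(x + 4)*(x - 5)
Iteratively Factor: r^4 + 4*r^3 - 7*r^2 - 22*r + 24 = (r + 3)*(r^3 + r^2 - 10*r + 8) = (r - 1)*(r + 3)*(r^2 + 2*r - 8) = (r - 1)*(r + 3)*(r + 4)*(r - 2)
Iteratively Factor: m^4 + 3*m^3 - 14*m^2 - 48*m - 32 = (m + 2)*(m^3 + m^2 - 16*m - 16) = (m + 1)*(m + 2)*(m^2 - 16) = (m - 4)*(m + 1)*(m + 2)*(m + 4)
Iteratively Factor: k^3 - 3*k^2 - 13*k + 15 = (k + 3)*(k^2 - 6*k + 5) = (k - 1)*(k + 3)*(k - 5)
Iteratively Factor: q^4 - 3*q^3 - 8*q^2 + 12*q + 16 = (q + 1)*(q^3 - 4*q^2 - 4*q + 16) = (q - 2)*(q + 1)*(q^2 - 2*q - 8) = (q - 2)*(q + 1)*(q + 2)*(q - 4)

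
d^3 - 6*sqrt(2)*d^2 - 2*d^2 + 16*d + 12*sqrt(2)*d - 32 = (d - 2)*(d - 4*sqrt(2))*(d - 2*sqrt(2))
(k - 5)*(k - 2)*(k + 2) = k^3 - 5*k^2 - 4*k + 20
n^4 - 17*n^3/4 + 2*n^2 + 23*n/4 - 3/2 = (n - 3)*(n - 2)*(n - 1/4)*(n + 1)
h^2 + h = h*(h + 1)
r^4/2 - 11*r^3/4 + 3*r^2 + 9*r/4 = r*(r/2 + 1/4)*(r - 3)^2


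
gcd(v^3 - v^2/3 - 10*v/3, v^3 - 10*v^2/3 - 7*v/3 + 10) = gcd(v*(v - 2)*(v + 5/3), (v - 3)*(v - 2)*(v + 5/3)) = v^2 - v/3 - 10/3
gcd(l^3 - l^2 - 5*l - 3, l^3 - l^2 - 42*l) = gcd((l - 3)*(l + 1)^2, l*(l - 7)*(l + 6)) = 1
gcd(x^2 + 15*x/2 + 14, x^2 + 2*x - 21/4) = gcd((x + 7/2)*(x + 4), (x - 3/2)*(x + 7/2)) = x + 7/2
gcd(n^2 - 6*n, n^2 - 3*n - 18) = n - 6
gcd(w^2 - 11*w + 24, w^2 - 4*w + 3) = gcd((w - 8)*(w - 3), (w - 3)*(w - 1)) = w - 3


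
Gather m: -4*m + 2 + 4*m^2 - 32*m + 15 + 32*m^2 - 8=36*m^2 - 36*m + 9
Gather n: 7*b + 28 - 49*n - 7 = 7*b - 49*n + 21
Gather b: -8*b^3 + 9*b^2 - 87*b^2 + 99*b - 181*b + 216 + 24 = -8*b^3 - 78*b^2 - 82*b + 240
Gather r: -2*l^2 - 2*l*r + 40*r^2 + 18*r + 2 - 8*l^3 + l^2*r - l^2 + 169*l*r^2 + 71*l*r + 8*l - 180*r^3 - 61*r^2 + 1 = -8*l^3 - 3*l^2 + 8*l - 180*r^3 + r^2*(169*l - 21) + r*(l^2 + 69*l + 18) + 3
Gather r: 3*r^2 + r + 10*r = 3*r^2 + 11*r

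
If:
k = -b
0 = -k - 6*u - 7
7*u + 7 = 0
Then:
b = 1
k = -1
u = -1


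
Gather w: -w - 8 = -w - 8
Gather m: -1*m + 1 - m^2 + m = 1 - m^2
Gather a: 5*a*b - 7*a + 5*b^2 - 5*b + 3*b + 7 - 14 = a*(5*b - 7) + 5*b^2 - 2*b - 7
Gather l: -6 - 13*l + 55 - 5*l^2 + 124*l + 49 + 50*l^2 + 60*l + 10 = 45*l^2 + 171*l + 108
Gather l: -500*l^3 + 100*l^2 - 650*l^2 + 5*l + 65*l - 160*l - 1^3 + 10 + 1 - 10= -500*l^3 - 550*l^2 - 90*l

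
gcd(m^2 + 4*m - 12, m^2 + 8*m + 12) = m + 6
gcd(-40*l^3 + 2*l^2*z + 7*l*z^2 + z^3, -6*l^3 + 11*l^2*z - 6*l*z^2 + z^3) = -2*l + z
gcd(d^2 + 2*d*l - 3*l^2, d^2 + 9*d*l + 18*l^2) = d + 3*l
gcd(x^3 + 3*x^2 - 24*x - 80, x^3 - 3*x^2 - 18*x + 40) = x^2 - x - 20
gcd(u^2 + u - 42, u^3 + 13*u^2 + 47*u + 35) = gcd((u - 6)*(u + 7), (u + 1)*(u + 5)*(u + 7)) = u + 7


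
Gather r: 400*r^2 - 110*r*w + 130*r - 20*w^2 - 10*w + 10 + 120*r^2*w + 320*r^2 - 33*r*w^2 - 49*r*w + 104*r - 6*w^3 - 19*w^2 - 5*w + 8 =r^2*(120*w + 720) + r*(-33*w^2 - 159*w + 234) - 6*w^3 - 39*w^2 - 15*w + 18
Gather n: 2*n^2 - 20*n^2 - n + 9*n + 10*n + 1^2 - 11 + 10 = -18*n^2 + 18*n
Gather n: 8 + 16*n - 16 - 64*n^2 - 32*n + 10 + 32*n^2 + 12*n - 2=-32*n^2 - 4*n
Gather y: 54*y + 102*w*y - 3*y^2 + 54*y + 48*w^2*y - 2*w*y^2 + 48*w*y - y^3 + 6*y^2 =-y^3 + y^2*(3 - 2*w) + y*(48*w^2 + 150*w + 108)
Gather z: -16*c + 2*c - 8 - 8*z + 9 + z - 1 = -14*c - 7*z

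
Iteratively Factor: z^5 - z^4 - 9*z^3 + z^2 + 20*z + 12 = (z + 2)*(z^4 - 3*z^3 - 3*z^2 + 7*z + 6) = (z - 2)*(z + 2)*(z^3 - z^2 - 5*z - 3) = (z - 2)*(z + 1)*(z + 2)*(z^2 - 2*z - 3) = (z - 3)*(z - 2)*(z + 1)*(z + 2)*(z + 1)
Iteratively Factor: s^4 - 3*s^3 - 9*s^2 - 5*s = (s + 1)*(s^3 - 4*s^2 - 5*s) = s*(s + 1)*(s^2 - 4*s - 5) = s*(s - 5)*(s + 1)*(s + 1)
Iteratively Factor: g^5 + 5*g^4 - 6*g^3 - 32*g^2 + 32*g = (g + 4)*(g^4 + g^3 - 10*g^2 + 8*g) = (g - 1)*(g + 4)*(g^3 + 2*g^2 - 8*g) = (g - 2)*(g - 1)*(g + 4)*(g^2 + 4*g) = g*(g - 2)*(g - 1)*(g + 4)*(g + 4)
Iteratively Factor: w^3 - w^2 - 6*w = (w - 3)*(w^2 + 2*w) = (w - 3)*(w + 2)*(w)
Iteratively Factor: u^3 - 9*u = (u - 3)*(u^2 + 3*u) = u*(u - 3)*(u + 3)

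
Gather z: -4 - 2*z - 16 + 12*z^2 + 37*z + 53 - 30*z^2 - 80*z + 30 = -18*z^2 - 45*z + 63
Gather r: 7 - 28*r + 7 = 14 - 28*r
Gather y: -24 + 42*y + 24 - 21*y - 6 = 21*y - 6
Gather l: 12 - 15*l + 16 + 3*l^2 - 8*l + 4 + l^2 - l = 4*l^2 - 24*l + 32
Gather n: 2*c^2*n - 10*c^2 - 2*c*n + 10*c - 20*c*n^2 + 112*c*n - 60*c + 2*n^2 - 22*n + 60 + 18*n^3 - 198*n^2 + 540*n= -10*c^2 - 50*c + 18*n^3 + n^2*(-20*c - 196) + n*(2*c^2 + 110*c + 518) + 60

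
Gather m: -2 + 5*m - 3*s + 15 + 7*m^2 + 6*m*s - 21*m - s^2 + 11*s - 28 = 7*m^2 + m*(6*s - 16) - s^2 + 8*s - 15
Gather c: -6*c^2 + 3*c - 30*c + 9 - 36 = -6*c^2 - 27*c - 27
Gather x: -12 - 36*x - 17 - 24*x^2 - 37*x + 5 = -24*x^2 - 73*x - 24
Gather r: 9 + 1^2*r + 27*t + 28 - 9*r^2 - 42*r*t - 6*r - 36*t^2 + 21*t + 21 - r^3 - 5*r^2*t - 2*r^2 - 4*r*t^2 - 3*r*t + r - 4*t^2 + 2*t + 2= -r^3 + r^2*(-5*t - 11) + r*(-4*t^2 - 45*t - 4) - 40*t^2 + 50*t + 60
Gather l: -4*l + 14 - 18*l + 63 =77 - 22*l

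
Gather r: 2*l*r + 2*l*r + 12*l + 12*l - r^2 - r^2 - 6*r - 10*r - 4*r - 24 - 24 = 24*l - 2*r^2 + r*(4*l - 20) - 48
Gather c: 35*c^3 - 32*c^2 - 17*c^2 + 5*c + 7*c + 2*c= 35*c^3 - 49*c^2 + 14*c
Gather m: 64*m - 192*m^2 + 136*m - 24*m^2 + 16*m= -216*m^2 + 216*m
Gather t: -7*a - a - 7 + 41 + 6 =40 - 8*a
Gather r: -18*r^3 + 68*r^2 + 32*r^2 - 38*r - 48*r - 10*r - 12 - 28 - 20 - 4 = -18*r^3 + 100*r^2 - 96*r - 64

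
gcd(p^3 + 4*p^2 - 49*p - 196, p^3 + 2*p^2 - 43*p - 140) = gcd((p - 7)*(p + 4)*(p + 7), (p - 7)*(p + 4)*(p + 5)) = p^2 - 3*p - 28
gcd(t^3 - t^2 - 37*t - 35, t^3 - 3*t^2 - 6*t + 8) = 1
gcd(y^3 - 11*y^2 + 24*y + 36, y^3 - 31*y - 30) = y^2 - 5*y - 6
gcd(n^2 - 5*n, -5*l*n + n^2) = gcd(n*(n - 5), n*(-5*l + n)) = n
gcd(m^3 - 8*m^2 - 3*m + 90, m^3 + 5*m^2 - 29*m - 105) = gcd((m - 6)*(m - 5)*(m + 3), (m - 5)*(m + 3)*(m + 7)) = m^2 - 2*m - 15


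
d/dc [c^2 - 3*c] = 2*c - 3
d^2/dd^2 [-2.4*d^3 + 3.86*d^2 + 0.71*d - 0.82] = 7.72 - 14.4*d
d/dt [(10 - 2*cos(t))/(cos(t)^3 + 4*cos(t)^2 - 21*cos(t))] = 2*(-2*cos(t)^3 + 11*cos(t)^2 + 40*cos(t) - 105)*sin(t)/((cos(t) - 3)^2*(cos(t) + 7)^2*cos(t)^2)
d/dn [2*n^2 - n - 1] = 4*n - 1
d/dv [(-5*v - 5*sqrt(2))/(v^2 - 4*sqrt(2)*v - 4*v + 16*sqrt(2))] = 5*(-v^2 + 4*v + 4*sqrt(2)*v - 2*(v + sqrt(2))*(-v + 2 + 2*sqrt(2)) - 16*sqrt(2))/(v^2 - 4*sqrt(2)*v - 4*v + 16*sqrt(2))^2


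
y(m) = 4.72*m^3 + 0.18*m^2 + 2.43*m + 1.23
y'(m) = 14.16*m^2 + 0.36*m + 2.43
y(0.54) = 3.34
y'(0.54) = 6.75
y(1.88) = 37.80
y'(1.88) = 53.15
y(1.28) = 14.53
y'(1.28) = 26.09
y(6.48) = 1308.84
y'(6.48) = 599.35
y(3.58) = 228.80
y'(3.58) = 185.20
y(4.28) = 384.99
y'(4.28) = 263.36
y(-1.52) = -18.62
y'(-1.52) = 34.60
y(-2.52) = -79.28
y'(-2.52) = 91.44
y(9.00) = 3478.56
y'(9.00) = 1152.63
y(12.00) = 8212.47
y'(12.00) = 2045.79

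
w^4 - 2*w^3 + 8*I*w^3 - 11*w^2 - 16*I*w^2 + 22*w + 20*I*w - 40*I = (w - 2)*(w - I)*(w + 4*I)*(w + 5*I)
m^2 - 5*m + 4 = (m - 4)*(m - 1)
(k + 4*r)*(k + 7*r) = k^2 + 11*k*r + 28*r^2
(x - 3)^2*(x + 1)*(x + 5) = x^4 - 22*x^2 + 24*x + 45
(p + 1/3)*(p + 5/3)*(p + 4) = p^3 + 6*p^2 + 77*p/9 + 20/9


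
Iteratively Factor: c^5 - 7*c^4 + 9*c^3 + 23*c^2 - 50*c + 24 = (c + 2)*(c^4 - 9*c^3 + 27*c^2 - 31*c + 12) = (c - 1)*(c + 2)*(c^3 - 8*c^2 + 19*c - 12) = (c - 1)^2*(c + 2)*(c^2 - 7*c + 12) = (c - 4)*(c - 1)^2*(c + 2)*(c - 3)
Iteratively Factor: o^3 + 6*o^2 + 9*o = (o)*(o^2 + 6*o + 9) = o*(o + 3)*(o + 3)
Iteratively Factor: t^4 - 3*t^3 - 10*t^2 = (t - 5)*(t^3 + 2*t^2) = (t - 5)*(t + 2)*(t^2) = t*(t - 5)*(t + 2)*(t)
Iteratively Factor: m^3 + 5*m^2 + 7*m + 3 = (m + 1)*(m^2 + 4*m + 3) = (m + 1)^2*(m + 3)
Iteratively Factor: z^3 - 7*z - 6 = (z + 2)*(z^2 - 2*z - 3) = (z + 1)*(z + 2)*(z - 3)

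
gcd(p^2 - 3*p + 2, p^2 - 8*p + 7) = p - 1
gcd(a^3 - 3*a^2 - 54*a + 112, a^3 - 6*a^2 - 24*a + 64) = a^2 - 10*a + 16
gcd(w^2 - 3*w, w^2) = w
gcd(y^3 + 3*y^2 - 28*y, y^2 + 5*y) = y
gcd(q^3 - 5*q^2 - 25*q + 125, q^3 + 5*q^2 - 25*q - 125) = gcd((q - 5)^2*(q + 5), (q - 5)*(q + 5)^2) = q^2 - 25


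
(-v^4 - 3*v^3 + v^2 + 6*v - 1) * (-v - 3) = v^5 + 6*v^4 + 8*v^3 - 9*v^2 - 17*v + 3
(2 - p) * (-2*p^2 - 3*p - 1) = 2*p^3 - p^2 - 5*p - 2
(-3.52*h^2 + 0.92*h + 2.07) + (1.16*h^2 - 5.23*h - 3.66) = -2.36*h^2 - 4.31*h - 1.59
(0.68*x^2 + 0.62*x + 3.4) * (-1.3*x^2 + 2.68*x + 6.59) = -0.884*x^4 + 1.0164*x^3 + 1.7228*x^2 + 13.1978*x + 22.406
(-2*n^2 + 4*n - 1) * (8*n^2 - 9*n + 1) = -16*n^4 + 50*n^3 - 46*n^2 + 13*n - 1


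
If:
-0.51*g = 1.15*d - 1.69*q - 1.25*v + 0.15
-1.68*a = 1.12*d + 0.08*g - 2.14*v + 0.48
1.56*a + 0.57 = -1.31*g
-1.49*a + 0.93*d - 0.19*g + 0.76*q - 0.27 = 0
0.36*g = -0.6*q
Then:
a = -0.33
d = -0.27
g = -0.04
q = 0.02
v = -0.18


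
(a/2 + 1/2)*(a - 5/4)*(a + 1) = a^3/2 + 3*a^2/8 - 3*a/4 - 5/8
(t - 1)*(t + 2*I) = t^2 - t + 2*I*t - 2*I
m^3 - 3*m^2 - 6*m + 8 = (m - 4)*(m - 1)*(m + 2)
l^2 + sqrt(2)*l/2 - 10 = (l - 2*sqrt(2))*(l + 5*sqrt(2)/2)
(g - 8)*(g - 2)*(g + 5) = g^3 - 5*g^2 - 34*g + 80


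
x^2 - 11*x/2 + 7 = (x - 7/2)*(x - 2)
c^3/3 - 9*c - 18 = (c/3 + 1)*(c - 6)*(c + 3)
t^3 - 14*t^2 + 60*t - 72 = (t - 6)^2*(t - 2)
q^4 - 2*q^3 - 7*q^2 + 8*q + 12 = (q - 3)*(q - 2)*(q + 1)*(q + 2)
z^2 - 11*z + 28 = (z - 7)*(z - 4)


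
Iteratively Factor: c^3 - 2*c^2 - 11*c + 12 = (c - 4)*(c^2 + 2*c - 3) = (c - 4)*(c - 1)*(c + 3)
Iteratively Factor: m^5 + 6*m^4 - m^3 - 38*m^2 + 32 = (m + 1)*(m^4 + 5*m^3 - 6*m^2 - 32*m + 32) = (m - 2)*(m + 1)*(m^3 + 7*m^2 + 8*m - 16) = (m - 2)*(m + 1)*(m + 4)*(m^2 + 3*m - 4) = (m - 2)*(m - 1)*(m + 1)*(m + 4)*(m + 4)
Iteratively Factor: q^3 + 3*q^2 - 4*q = (q - 1)*(q^2 + 4*q) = (q - 1)*(q + 4)*(q)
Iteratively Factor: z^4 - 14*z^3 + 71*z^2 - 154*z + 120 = (z - 5)*(z^3 - 9*z^2 + 26*z - 24) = (z - 5)*(z - 2)*(z^2 - 7*z + 12) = (z - 5)*(z - 4)*(z - 2)*(z - 3)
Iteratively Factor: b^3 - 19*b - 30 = (b - 5)*(b^2 + 5*b + 6) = (b - 5)*(b + 3)*(b + 2)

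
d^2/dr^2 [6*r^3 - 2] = 36*r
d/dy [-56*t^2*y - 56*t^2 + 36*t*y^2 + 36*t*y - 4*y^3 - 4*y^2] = -56*t^2 + 72*t*y + 36*t - 12*y^2 - 8*y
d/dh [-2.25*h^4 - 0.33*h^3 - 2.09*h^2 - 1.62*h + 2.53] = -9.0*h^3 - 0.99*h^2 - 4.18*h - 1.62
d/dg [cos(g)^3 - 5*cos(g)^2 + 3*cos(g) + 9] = (-3*cos(g)^2 + 10*cos(g) - 3)*sin(g)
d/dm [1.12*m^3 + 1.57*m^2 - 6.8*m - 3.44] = 3.36*m^2 + 3.14*m - 6.8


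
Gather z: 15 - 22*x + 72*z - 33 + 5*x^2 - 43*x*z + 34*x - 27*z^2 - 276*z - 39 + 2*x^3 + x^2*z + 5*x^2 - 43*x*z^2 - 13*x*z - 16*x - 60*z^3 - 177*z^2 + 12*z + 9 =2*x^3 + 10*x^2 - 4*x - 60*z^3 + z^2*(-43*x - 204) + z*(x^2 - 56*x - 192) - 48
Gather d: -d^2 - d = -d^2 - d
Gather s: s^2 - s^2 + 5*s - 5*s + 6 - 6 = 0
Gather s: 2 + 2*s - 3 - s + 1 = s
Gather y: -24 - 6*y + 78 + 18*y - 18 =12*y + 36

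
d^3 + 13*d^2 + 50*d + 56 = (d + 2)*(d + 4)*(d + 7)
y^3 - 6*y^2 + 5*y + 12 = (y - 4)*(y - 3)*(y + 1)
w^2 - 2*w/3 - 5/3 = (w - 5/3)*(w + 1)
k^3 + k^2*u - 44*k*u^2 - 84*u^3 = (k - 7*u)*(k + 2*u)*(k + 6*u)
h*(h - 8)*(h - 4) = h^3 - 12*h^2 + 32*h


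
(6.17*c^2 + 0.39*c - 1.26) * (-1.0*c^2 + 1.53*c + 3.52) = -6.17*c^4 + 9.0501*c^3 + 23.5751*c^2 - 0.555*c - 4.4352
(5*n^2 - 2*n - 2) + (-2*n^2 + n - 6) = 3*n^2 - n - 8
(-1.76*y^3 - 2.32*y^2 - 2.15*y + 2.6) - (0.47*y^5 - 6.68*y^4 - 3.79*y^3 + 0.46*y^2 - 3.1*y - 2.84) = -0.47*y^5 + 6.68*y^4 + 2.03*y^3 - 2.78*y^2 + 0.95*y + 5.44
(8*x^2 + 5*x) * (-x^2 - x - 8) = -8*x^4 - 13*x^3 - 69*x^2 - 40*x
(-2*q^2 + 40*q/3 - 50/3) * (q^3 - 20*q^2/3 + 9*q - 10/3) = -2*q^5 + 80*q^4/3 - 1112*q^3/9 + 2140*q^2/9 - 1750*q/9 + 500/9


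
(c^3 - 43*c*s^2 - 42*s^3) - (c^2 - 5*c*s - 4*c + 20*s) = c^3 - c^2 - 43*c*s^2 + 5*c*s + 4*c - 42*s^3 - 20*s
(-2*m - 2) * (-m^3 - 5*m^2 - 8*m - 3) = 2*m^4 + 12*m^3 + 26*m^2 + 22*m + 6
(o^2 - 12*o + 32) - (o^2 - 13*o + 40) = o - 8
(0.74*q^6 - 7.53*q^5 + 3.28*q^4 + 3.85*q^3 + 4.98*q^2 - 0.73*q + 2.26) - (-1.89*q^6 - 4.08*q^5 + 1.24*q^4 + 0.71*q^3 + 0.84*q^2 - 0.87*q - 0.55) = 2.63*q^6 - 3.45*q^5 + 2.04*q^4 + 3.14*q^3 + 4.14*q^2 + 0.14*q + 2.81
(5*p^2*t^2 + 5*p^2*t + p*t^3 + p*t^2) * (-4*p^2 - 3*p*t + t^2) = -20*p^4*t^2 - 20*p^4*t - 19*p^3*t^3 - 19*p^3*t^2 + 2*p^2*t^4 + 2*p^2*t^3 + p*t^5 + p*t^4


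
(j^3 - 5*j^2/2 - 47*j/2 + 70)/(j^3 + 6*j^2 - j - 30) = (j^2 - 15*j/2 + 14)/(j^2 + j - 6)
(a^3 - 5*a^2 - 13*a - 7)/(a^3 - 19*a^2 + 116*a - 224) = (a^2 + 2*a + 1)/(a^2 - 12*a + 32)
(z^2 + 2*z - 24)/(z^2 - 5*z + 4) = (z + 6)/(z - 1)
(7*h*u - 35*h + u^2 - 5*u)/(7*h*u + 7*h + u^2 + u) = (u - 5)/(u + 1)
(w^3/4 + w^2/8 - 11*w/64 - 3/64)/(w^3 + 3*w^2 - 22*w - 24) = (16*w^2 - 8*w - 3)/(64*(w^2 + 2*w - 24))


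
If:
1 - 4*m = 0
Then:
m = 1/4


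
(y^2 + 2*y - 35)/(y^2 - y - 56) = (y - 5)/(y - 8)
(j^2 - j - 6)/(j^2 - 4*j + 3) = (j + 2)/(j - 1)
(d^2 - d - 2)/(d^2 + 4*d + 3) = (d - 2)/(d + 3)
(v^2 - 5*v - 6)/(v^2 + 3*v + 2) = (v - 6)/(v + 2)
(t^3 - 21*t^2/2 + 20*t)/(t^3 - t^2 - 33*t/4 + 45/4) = 2*t*(t - 8)/(2*t^2 + 3*t - 9)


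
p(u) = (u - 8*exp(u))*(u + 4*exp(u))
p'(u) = (1 - 8*exp(u))*(u + 4*exp(u)) + (u - 8*exp(u))*(4*exp(u) + 1) = -4*u*exp(u) + 2*u - 64*exp(2*u) - 4*exp(u)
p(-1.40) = 1.40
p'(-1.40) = -6.30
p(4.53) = -276993.09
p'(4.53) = -552708.40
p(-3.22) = 10.83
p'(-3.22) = -6.19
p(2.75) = -7994.65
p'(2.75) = -15889.42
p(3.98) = -92486.49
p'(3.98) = -184358.77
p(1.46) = -616.34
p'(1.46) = -1226.09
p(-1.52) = 2.11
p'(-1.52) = -5.65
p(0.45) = -81.33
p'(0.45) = -165.61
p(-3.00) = 9.52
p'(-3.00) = -5.76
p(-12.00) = 144.00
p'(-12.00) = -24.00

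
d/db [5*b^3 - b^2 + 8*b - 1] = 15*b^2 - 2*b + 8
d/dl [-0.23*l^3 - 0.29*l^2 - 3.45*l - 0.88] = -0.69*l^2 - 0.58*l - 3.45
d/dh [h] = 1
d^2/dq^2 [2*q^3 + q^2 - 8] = 12*q + 2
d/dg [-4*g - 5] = -4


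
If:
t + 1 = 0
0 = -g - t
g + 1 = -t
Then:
No Solution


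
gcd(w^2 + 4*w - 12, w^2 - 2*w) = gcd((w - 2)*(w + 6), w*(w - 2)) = w - 2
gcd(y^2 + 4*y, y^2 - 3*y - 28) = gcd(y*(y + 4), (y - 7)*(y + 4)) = y + 4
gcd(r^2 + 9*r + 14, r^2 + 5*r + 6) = r + 2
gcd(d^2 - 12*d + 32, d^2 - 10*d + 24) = d - 4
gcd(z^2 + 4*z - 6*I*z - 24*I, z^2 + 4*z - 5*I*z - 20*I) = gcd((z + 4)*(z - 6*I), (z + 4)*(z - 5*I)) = z + 4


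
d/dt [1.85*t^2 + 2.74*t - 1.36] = 3.7*t + 2.74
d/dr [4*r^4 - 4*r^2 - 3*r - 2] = 16*r^3 - 8*r - 3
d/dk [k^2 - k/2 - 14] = 2*k - 1/2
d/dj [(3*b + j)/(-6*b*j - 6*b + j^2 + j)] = (-6*b*j - 6*b + j^2 + j - (3*b + j)*(-6*b + 2*j + 1))/(6*b*j + 6*b - j^2 - j)^2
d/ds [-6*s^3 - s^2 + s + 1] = -18*s^2 - 2*s + 1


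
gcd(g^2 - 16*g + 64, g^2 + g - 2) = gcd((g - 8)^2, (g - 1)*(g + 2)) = 1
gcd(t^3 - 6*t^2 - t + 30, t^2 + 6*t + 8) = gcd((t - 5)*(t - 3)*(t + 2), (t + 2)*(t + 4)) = t + 2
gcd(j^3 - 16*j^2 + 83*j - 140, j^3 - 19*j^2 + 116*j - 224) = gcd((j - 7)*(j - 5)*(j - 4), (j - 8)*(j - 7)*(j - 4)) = j^2 - 11*j + 28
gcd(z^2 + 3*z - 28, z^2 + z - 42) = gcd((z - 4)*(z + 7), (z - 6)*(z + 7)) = z + 7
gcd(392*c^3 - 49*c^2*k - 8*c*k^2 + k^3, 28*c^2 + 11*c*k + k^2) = 7*c + k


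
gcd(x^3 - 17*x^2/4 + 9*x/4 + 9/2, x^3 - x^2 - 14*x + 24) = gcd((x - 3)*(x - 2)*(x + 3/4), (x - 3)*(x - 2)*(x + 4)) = x^2 - 5*x + 6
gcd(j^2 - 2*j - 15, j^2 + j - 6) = j + 3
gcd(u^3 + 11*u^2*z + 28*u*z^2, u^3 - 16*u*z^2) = u^2 + 4*u*z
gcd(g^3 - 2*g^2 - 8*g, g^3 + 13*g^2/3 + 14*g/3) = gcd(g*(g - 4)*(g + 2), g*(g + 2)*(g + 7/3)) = g^2 + 2*g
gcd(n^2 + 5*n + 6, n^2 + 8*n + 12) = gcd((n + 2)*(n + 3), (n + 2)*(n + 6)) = n + 2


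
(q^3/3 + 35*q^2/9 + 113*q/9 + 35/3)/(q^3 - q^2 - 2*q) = (3*q^3 + 35*q^2 + 113*q + 105)/(9*q*(q^2 - q - 2))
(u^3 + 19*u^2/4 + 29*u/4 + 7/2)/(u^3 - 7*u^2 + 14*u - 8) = (4*u^3 + 19*u^2 + 29*u + 14)/(4*(u^3 - 7*u^2 + 14*u - 8))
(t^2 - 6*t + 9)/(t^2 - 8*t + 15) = (t - 3)/(t - 5)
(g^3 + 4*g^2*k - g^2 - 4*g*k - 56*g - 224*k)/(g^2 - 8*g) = g + 4*k + 7 + 28*k/g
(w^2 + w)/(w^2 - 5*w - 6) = w/(w - 6)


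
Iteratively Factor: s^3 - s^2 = (s)*(s^2 - s) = s*(s - 1)*(s)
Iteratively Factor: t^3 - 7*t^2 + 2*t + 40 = (t - 5)*(t^2 - 2*t - 8) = (t - 5)*(t + 2)*(t - 4)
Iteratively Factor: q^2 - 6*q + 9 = (q - 3)*(q - 3)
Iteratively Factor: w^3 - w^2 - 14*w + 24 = (w + 4)*(w^2 - 5*w + 6) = (w - 2)*(w + 4)*(w - 3)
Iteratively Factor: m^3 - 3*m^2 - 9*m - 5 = (m - 5)*(m^2 + 2*m + 1) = (m - 5)*(m + 1)*(m + 1)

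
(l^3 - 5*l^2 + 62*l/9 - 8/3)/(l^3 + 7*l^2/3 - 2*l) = (l^2 - 13*l/3 + 4)/(l*(l + 3))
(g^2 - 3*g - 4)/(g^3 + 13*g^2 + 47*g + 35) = (g - 4)/(g^2 + 12*g + 35)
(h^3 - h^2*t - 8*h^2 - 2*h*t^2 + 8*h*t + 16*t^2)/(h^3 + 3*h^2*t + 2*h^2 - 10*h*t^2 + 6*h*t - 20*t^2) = (h^2 + h*t - 8*h - 8*t)/(h^2 + 5*h*t + 2*h + 10*t)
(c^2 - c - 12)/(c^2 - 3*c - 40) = (-c^2 + c + 12)/(-c^2 + 3*c + 40)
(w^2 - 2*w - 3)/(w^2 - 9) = (w + 1)/(w + 3)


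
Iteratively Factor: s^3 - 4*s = (s + 2)*(s^2 - 2*s) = (s - 2)*(s + 2)*(s)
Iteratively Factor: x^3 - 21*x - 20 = (x + 4)*(x^2 - 4*x - 5) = (x - 5)*(x + 4)*(x + 1)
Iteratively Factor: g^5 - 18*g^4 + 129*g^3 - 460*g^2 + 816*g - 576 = (g - 4)*(g^4 - 14*g^3 + 73*g^2 - 168*g + 144) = (g - 4)^2*(g^3 - 10*g^2 + 33*g - 36) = (g - 4)^3*(g^2 - 6*g + 9) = (g - 4)^3*(g - 3)*(g - 3)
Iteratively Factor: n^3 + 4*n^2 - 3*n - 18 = (n - 2)*(n^2 + 6*n + 9) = (n - 2)*(n + 3)*(n + 3)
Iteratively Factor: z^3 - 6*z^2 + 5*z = (z - 1)*(z^2 - 5*z) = z*(z - 1)*(z - 5)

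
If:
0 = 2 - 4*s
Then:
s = 1/2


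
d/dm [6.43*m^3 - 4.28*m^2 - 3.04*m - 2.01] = 19.29*m^2 - 8.56*m - 3.04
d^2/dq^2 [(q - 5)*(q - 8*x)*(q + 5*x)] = 6*q - 6*x - 10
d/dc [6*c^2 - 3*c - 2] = 12*c - 3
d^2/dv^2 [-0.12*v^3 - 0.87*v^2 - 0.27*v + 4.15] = -0.72*v - 1.74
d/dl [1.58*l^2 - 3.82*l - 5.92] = 3.16*l - 3.82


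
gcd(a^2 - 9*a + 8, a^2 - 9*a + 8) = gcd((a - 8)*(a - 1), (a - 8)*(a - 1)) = a^2 - 9*a + 8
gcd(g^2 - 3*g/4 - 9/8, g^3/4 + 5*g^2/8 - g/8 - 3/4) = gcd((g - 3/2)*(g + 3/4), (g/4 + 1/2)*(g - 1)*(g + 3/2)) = 1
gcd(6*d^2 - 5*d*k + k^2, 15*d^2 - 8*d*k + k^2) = 3*d - k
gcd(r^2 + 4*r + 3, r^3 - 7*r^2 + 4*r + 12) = r + 1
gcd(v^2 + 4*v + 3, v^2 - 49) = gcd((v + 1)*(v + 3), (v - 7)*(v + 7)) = 1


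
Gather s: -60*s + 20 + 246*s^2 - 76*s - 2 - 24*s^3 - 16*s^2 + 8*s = -24*s^3 + 230*s^2 - 128*s + 18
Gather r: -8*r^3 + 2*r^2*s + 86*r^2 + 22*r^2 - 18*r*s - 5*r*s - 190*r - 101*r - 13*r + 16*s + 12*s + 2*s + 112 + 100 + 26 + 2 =-8*r^3 + r^2*(2*s + 108) + r*(-23*s - 304) + 30*s + 240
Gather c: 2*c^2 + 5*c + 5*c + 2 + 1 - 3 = 2*c^2 + 10*c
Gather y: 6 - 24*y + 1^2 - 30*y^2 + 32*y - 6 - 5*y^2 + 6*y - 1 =-35*y^2 + 14*y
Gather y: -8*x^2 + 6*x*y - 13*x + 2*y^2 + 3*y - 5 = -8*x^2 - 13*x + 2*y^2 + y*(6*x + 3) - 5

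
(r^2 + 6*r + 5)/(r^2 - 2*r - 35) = (r + 1)/(r - 7)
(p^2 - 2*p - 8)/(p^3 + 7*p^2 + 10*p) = (p - 4)/(p*(p + 5))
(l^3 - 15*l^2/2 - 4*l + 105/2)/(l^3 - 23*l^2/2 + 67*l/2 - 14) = (2*l^2 - l - 15)/(2*l^2 - 9*l + 4)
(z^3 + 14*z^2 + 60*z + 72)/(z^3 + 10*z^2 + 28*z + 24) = (z + 6)/(z + 2)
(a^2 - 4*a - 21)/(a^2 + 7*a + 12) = (a - 7)/(a + 4)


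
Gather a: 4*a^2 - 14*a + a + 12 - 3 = 4*a^2 - 13*a + 9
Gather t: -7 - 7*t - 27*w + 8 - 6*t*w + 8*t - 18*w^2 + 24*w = t*(1 - 6*w) - 18*w^2 - 3*w + 1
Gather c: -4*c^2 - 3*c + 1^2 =-4*c^2 - 3*c + 1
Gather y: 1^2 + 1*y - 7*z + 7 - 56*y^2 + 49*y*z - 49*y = -56*y^2 + y*(49*z - 48) - 7*z + 8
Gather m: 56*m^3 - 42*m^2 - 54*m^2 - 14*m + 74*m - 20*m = 56*m^3 - 96*m^2 + 40*m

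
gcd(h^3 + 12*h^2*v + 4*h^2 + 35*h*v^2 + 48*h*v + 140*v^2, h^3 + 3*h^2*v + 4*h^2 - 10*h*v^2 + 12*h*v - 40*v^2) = h^2 + 5*h*v + 4*h + 20*v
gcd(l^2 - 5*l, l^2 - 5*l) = l^2 - 5*l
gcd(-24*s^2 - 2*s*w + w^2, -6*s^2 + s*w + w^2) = 1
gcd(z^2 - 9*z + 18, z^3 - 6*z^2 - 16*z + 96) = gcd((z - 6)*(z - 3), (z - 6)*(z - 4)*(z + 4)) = z - 6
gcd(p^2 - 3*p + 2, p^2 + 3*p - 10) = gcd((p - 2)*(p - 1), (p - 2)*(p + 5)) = p - 2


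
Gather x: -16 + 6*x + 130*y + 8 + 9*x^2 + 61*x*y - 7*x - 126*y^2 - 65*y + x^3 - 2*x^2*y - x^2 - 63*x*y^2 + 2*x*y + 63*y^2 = x^3 + x^2*(8 - 2*y) + x*(-63*y^2 + 63*y - 1) - 63*y^2 + 65*y - 8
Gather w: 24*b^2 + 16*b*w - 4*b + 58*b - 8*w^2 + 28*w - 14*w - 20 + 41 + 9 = 24*b^2 + 54*b - 8*w^2 + w*(16*b + 14) + 30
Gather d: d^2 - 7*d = d^2 - 7*d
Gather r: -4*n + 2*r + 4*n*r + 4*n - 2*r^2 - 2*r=4*n*r - 2*r^2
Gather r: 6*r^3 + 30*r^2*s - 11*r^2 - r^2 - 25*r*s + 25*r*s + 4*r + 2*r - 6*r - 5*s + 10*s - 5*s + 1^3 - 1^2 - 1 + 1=6*r^3 + r^2*(30*s - 12)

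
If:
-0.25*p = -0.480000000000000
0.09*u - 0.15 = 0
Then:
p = 1.92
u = 1.67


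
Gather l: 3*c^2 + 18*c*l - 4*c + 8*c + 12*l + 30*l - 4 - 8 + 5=3*c^2 + 4*c + l*(18*c + 42) - 7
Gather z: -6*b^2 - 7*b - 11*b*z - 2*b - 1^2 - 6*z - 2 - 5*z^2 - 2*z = -6*b^2 - 9*b - 5*z^2 + z*(-11*b - 8) - 3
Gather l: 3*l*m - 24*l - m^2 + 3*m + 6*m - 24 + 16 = l*(3*m - 24) - m^2 + 9*m - 8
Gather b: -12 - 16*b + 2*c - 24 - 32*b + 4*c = -48*b + 6*c - 36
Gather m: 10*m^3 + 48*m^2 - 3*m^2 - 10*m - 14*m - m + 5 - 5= 10*m^3 + 45*m^2 - 25*m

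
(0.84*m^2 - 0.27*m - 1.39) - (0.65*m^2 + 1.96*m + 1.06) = 0.19*m^2 - 2.23*m - 2.45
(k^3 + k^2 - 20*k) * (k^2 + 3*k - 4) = k^5 + 4*k^4 - 21*k^3 - 64*k^2 + 80*k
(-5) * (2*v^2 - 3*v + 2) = -10*v^2 + 15*v - 10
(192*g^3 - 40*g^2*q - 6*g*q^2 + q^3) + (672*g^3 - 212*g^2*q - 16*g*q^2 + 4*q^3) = 864*g^3 - 252*g^2*q - 22*g*q^2 + 5*q^3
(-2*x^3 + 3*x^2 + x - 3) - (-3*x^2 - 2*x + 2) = -2*x^3 + 6*x^2 + 3*x - 5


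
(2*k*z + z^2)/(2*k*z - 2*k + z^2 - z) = z/(z - 1)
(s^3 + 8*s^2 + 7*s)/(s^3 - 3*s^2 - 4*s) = (s + 7)/(s - 4)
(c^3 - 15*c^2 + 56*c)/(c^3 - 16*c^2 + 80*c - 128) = c*(c - 7)/(c^2 - 8*c + 16)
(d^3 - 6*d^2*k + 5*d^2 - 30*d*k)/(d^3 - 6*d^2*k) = (d + 5)/d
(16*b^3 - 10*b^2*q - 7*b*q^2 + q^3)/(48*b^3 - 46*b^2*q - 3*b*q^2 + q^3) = (2*b + q)/(6*b + q)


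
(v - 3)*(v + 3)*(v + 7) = v^3 + 7*v^2 - 9*v - 63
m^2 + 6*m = m*(m + 6)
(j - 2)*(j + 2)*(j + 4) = j^3 + 4*j^2 - 4*j - 16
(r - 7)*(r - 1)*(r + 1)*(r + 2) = r^4 - 5*r^3 - 15*r^2 + 5*r + 14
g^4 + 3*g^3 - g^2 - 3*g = g*(g - 1)*(g + 1)*(g + 3)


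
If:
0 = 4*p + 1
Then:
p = -1/4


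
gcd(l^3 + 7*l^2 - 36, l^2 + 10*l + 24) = l + 6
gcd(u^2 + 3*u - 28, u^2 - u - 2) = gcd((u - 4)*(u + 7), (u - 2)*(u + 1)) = 1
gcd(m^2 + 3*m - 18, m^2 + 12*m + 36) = m + 6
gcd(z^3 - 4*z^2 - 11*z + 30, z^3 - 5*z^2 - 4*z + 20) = z^2 - 7*z + 10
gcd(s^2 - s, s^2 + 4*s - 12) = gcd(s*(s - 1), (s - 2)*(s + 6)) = 1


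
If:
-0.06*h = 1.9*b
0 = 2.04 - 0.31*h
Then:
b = -0.21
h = 6.58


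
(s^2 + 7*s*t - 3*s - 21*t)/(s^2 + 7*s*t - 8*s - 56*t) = (s - 3)/(s - 8)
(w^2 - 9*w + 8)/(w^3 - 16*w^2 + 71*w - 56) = 1/(w - 7)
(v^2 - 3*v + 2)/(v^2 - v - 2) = (v - 1)/(v + 1)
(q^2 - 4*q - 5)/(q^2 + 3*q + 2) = (q - 5)/(q + 2)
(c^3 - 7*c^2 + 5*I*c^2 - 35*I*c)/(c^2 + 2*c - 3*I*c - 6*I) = c*(c^2 + c*(-7 + 5*I) - 35*I)/(c^2 + c*(2 - 3*I) - 6*I)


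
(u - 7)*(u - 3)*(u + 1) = u^3 - 9*u^2 + 11*u + 21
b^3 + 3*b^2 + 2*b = b*(b + 1)*(b + 2)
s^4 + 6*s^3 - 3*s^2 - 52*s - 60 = (s - 3)*(s + 2)^2*(s + 5)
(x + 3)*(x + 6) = x^2 + 9*x + 18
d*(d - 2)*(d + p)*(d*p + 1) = d^4*p + d^3*p^2 - 2*d^3*p + d^3 - 2*d^2*p^2 + d^2*p - 2*d^2 - 2*d*p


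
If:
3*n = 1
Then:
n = 1/3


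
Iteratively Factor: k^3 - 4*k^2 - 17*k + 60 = (k + 4)*(k^2 - 8*k + 15) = (k - 5)*(k + 4)*(k - 3)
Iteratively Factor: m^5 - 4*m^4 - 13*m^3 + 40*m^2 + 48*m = (m - 4)*(m^4 - 13*m^2 - 12*m) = (m - 4)*(m + 3)*(m^3 - 3*m^2 - 4*m) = (m - 4)*(m + 1)*(m + 3)*(m^2 - 4*m) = m*(m - 4)*(m + 1)*(m + 3)*(m - 4)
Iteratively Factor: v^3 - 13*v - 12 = (v + 1)*(v^2 - v - 12) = (v + 1)*(v + 3)*(v - 4)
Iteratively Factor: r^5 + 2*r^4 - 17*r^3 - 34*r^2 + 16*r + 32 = (r + 1)*(r^4 + r^3 - 18*r^2 - 16*r + 32) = (r - 1)*(r + 1)*(r^3 + 2*r^2 - 16*r - 32) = (r - 4)*(r - 1)*(r + 1)*(r^2 + 6*r + 8) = (r - 4)*(r - 1)*(r + 1)*(r + 2)*(r + 4)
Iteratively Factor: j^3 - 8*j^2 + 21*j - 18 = (j - 3)*(j^2 - 5*j + 6) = (j - 3)*(j - 2)*(j - 3)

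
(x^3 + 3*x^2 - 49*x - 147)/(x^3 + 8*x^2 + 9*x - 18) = (x^2 - 49)/(x^2 + 5*x - 6)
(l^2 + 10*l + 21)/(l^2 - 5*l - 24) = (l + 7)/(l - 8)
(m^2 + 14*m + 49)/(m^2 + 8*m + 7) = (m + 7)/(m + 1)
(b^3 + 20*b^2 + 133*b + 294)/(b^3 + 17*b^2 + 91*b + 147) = (b + 6)/(b + 3)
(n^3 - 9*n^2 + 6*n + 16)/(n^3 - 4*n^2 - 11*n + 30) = (n^2 - 7*n - 8)/(n^2 - 2*n - 15)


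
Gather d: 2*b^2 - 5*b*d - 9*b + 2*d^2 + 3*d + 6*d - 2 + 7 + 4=2*b^2 - 9*b + 2*d^2 + d*(9 - 5*b) + 9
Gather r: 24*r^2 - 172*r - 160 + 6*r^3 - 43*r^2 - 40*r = 6*r^3 - 19*r^2 - 212*r - 160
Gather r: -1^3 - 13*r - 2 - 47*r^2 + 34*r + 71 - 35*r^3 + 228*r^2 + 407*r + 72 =-35*r^3 + 181*r^2 + 428*r + 140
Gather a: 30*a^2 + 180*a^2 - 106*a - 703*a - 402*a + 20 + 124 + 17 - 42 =210*a^2 - 1211*a + 119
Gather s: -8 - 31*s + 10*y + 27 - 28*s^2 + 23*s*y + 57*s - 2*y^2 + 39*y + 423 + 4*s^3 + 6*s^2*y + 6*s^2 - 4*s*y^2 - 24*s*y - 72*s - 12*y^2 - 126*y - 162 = 4*s^3 + s^2*(6*y - 22) + s*(-4*y^2 - y - 46) - 14*y^2 - 77*y + 280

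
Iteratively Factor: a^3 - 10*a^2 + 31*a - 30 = (a - 3)*(a^2 - 7*a + 10) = (a - 3)*(a - 2)*(a - 5)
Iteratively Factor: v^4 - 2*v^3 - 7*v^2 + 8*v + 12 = (v + 1)*(v^3 - 3*v^2 - 4*v + 12) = (v - 2)*(v + 1)*(v^2 - v - 6) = (v - 3)*(v - 2)*(v + 1)*(v + 2)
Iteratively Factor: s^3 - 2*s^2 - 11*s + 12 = (s - 1)*(s^2 - s - 12) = (s - 1)*(s + 3)*(s - 4)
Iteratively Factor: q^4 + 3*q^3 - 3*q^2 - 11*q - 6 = (q + 3)*(q^3 - 3*q - 2) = (q + 1)*(q + 3)*(q^2 - q - 2) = (q + 1)^2*(q + 3)*(q - 2)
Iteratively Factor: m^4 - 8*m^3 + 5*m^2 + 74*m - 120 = (m + 3)*(m^3 - 11*m^2 + 38*m - 40) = (m - 4)*(m + 3)*(m^2 - 7*m + 10) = (m - 5)*(m - 4)*(m + 3)*(m - 2)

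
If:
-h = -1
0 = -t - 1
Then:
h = 1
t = -1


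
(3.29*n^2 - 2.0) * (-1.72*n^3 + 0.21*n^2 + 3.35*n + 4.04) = -5.6588*n^5 + 0.6909*n^4 + 14.4615*n^3 + 12.8716*n^2 - 6.7*n - 8.08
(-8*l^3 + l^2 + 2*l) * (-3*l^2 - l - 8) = 24*l^5 + 5*l^4 + 57*l^3 - 10*l^2 - 16*l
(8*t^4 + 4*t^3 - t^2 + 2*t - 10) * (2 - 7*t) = -56*t^5 - 12*t^4 + 15*t^3 - 16*t^2 + 74*t - 20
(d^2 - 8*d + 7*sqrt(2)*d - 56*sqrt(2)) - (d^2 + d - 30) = -9*d + 7*sqrt(2)*d - 56*sqrt(2) + 30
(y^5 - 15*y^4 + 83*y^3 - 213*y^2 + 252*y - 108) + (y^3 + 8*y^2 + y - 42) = y^5 - 15*y^4 + 84*y^3 - 205*y^2 + 253*y - 150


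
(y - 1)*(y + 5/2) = y^2 + 3*y/2 - 5/2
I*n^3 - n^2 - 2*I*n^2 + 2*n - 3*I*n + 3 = (n - 3)*(n + I)*(I*n + I)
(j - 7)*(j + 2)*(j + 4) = j^3 - j^2 - 34*j - 56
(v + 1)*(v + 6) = v^2 + 7*v + 6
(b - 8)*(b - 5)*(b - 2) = b^3 - 15*b^2 + 66*b - 80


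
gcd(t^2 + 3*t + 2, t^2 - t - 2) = t + 1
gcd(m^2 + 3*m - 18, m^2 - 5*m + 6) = m - 3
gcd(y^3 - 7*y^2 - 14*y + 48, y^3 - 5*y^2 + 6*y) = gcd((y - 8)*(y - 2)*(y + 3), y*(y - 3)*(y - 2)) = y - 2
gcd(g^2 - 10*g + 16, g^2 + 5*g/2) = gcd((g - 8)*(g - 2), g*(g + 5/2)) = 1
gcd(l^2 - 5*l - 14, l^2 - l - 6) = l + 2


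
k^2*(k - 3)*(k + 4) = k^4 + k^3 - 12*k^2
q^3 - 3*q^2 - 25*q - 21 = (q - 7)*(q + 1)*(q + 3)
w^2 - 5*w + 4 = (w - 4)*(w - 1)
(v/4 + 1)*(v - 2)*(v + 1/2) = v^3/4 + 5*v^2/8 - 7*v/4 - 1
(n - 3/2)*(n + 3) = n^2 + 3*n/2 - 9/2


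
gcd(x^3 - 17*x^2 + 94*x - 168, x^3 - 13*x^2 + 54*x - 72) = x^2 - 10*x + 24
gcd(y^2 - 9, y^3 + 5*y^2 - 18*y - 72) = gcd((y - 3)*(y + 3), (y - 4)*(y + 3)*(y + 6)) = y + 3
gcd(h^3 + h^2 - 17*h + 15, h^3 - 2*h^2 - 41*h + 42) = h - 1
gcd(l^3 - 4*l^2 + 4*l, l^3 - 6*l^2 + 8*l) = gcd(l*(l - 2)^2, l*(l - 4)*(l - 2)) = l^2 - 2*l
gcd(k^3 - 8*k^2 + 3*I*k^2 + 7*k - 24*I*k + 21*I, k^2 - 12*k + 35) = k - 7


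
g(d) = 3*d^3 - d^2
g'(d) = 9*d^2 - 2*d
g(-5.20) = -448.86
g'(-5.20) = 253.76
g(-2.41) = -47.80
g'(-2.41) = 57.09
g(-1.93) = -25.29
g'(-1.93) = 37.38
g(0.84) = 1.07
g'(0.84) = 4.67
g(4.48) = 249.68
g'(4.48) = 171.67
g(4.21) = 206.13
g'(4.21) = 151.10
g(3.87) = 158.90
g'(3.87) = 127.05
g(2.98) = 70.51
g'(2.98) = 73.96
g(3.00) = 72.00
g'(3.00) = 75.00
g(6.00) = 612.00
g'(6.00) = 312.00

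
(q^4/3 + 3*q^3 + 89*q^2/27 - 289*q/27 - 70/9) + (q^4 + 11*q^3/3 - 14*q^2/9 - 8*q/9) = 4*q^4/3 + 20*q^3/3 + 47*q^2/27 - 313*q/27 - 70/9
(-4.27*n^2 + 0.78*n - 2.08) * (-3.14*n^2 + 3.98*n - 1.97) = 13.4078*n^4 - 19.4438*n^3 + 18.0475*n^2 - 9.815*n + 4.0976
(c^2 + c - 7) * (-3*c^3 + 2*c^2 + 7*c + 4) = -3*c^5 - c^4 + 30*c^3 - 3*c^2 - 45*c - 28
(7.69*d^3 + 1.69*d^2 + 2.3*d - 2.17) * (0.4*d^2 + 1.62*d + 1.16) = 3.076*d^5 + 13.1338*d^4 + 12.5782*d^3 + 4.8184*d^2 - 0.8474*d - 2.5172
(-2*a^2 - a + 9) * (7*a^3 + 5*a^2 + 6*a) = -14*a^5 - 17*a^4 + 46*a^3 + 39*a^2 + 54*a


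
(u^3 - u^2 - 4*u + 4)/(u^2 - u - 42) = (-u^3 + u^2 + 4*u - 4)/(-u^2 + u + 42)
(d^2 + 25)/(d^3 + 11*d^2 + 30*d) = (d^2 + 25)/(d*(d^2 + 11*d + 30))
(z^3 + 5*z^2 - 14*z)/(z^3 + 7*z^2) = (z - 2)/z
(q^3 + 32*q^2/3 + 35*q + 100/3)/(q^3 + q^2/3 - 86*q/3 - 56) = (3*q^2 + 20*q + 25)/(3*q^2 - 11*q - 42)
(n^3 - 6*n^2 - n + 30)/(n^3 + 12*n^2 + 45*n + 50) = (n^2 - 8*n + 15)/(n^2 + 10*n + 25)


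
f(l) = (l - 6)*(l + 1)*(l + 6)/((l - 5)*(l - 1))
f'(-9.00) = 0.91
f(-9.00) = -2.57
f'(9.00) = 1.76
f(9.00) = 14.06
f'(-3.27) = 0.28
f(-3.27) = 1.63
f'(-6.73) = 0.83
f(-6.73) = -0.59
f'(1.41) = -101.82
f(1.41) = 55.69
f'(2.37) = -5.94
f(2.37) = 28.42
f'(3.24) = 2.84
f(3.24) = 27.43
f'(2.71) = -1.84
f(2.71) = 27.15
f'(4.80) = 412.29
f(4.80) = 98.91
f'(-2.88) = 0.10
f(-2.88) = 1.70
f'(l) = (l - 6)*(l + 1)/((l - 5)*(l - 1)) + (l - 6)*(l + 6)/((l - 5)*(l - 1)) - (l - 6)*(l + 1)*(l + 6)/((l - 5)*(l - 1)^2) - (l - 6)*(l + 1)*(l + 6)/((l - 5)^2*(l - 1)) + (l + 1)*(l + 6)/((l - 5)*(l - 1))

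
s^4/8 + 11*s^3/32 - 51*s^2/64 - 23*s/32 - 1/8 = (s/4 + 1)*(s/2 + 1/4)*(s - 2)*(s + 1/4)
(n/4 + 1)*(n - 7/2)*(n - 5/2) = n^3/4 - n^2/2 - 61*n/16 + 35/4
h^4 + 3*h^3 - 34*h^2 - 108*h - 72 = (h - 6)*(h + 1)*(h + 2)*(h + 6)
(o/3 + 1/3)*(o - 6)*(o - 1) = o^3/3 - 2*o^2 - o/3 + 2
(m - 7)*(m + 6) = m^2 - m - 42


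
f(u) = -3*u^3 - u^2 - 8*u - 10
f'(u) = -9*u^2 - 2*u - 8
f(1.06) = -23.18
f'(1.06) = -20.23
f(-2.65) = 60.01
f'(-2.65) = -65.90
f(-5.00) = 380.00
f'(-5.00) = -223.00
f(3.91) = -235.90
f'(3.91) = -153.41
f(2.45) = -79.72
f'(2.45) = -66.92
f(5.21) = -503.09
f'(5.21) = -262.72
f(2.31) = -70.80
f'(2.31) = -60.64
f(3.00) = -124.00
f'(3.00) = -95.00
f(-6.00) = 650.00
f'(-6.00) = -320.00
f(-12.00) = 5126.00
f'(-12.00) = -1280.00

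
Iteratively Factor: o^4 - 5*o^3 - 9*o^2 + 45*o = (o - 3)*(o^3 - 2*o^2 - 15*o) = o*(o - 3)*(o^2 - 2*o - 15) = o*(o - 5)*(o - 3)*(o + 3)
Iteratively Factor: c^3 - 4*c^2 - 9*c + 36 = (c - 3)*(c^2 - c - 12) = (c - 3)*(c + 3)*(c - 4)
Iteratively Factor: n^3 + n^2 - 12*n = (n + 4)*(n^2 - 3*n) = n*(n + 4)*(n - 3)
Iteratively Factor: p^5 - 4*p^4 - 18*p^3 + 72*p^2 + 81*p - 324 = (p + 3)*(p^4 - 7*p^3 + 3*p^2 + 63*p - 108) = (p - 4)*(p + 3)*(p^3 - 3*p^2 - 9*p + 27) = (p - 4)*(p - 3)*(p + 3)*(p^2 - 9) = (p - 4)*(p - 3)*(p + 3)^2*(p - 3)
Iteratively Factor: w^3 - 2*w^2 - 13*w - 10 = (w + 1)*(w^2 - 3*w - 10) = (w + 1)*(w + 2)*(w - 5)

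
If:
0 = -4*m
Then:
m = 0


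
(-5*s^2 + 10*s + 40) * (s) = -5*s^3 + 10*s^2 + 40*s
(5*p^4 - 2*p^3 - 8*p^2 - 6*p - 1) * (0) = 0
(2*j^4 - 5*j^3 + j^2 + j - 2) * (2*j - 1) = 4*j^5 - 12*j^4 + 7*j^3 + j^2 - 5*j + 2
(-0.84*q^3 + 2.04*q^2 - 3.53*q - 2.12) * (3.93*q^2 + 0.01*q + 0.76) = -3.3012*q^5 + 8.0088*q^4 - 14.4909*q^3 - 6.8165*q^2 - 2.704*q - 1.6112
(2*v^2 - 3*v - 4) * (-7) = -14*v^2 + 21*v + 28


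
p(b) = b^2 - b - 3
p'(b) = 2*b - 1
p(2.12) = -0.63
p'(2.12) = 3.24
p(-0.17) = -2.80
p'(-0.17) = -1.34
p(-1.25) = -0.19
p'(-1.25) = -3.50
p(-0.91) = -1.26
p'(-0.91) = -2.82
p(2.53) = 0.87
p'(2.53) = 4.06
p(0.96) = -3.04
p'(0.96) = 0.92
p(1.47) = -2.31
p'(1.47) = 1.94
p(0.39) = -3.24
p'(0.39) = -0.22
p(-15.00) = 237.00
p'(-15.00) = -31.00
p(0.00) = -3.00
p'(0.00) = -1.00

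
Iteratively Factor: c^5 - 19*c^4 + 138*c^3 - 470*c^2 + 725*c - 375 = (c - 3)*(c^4 - 16*c^3 + 90*c^2 - 200*c + 125) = (c - 5)*(c - 3)*(c^3 - 11*c^2 + 35*c - 25) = (c - 5)^2*(c - 3)*(c^2 - 6*c + 5) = (c - 5)^2*(c - 3)*(c - 1)*(c - 5)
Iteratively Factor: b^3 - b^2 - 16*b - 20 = (b + 2)*(b^2 - 3*b - 10) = (b + 2)^2*(b - 5)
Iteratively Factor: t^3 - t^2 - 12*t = (t + 3)*(t^2 - 4*t) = t*(t + 3)*(t - 4)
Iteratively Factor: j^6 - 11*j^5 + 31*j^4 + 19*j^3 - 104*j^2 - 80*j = (j + 1)*(j^5 - 12*j^4 + 43*j^3 - 24*j^2 - 80*j) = (j + 1)^2*(j^4 - 13*j^3 + 56*j^2 - 80*j) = j*(j + 1)^2*(j^3 - 13*j^2 + 56*j - 80) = j*(j - 5)*(j + 1)^2*(j^2 - 8*j + 16) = j*(j - 5)*(j - 4)*(j + 1)^2*(j - 4)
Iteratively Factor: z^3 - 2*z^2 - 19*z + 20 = (z - 5)*(z^2 + 3*z - 4) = (z - 5)*(z + 4)*(z - 1)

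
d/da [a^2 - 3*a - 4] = 2*a - 3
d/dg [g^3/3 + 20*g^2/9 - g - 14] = g^2 + 40*g/9 - 1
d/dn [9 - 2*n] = -2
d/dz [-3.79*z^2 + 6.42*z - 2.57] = 6.42 - 7.58*z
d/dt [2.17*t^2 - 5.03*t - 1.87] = 4.34*t - 5.03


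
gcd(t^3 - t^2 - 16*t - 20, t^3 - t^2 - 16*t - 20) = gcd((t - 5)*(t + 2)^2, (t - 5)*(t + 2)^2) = t^3 - t^2 - 16*t - 20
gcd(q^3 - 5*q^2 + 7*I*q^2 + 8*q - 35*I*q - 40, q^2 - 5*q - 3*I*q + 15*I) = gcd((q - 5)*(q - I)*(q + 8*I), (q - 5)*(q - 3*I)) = q - 5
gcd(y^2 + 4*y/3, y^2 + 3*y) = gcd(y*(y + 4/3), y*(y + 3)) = y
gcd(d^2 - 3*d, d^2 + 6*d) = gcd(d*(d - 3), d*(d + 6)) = d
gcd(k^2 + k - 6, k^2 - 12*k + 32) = 1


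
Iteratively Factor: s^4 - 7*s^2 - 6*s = (s)*(s^3 - 7*s - 6) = s*(s + 2)*(s^2 - 2*s - 3) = s*(s + 1)*(s + 2)*(s - 3)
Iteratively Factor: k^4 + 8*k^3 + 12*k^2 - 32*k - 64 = (k + 4)*(k^3 + 4*k^2 - 4*k - 16) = (k + 4)^2*(k^2 - 4) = (k + 2)*(k + 4)^2*(k - 2)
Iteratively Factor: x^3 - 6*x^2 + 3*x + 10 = (x + 1)*(x^2 - 7*x + 10) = (x - 5)*(x + 1)*(x - 2)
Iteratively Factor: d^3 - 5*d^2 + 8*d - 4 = (d - 1)*(d^2 - 4*d + 4) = (d - 2)*(d - 1)*(d - 2)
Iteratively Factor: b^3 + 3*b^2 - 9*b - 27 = (b - 3)*(b^2 + 6*b + 9) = (b - 3)*(b + 3)*(b + 3)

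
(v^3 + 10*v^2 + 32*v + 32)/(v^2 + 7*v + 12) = (v^2 + 6*v + 8)/(v + 3)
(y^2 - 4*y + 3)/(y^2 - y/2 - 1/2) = 2*(y - 3)/(2*y + 1)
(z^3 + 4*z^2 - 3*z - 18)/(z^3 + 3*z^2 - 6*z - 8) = (z^2 + 6*z + 9)/(z^2 + 5*z + 4)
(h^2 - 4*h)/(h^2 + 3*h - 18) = h*(h - 4)/(h^2 + 3*h - 18)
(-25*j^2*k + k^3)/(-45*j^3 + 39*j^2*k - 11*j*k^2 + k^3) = k*(5*j + k)/(9*j^2 - 6*j*k + k^2)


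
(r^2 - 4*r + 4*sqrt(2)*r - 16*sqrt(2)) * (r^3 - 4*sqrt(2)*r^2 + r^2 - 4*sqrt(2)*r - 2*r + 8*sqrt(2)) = r^5 - 3*r^4 - 38*r^3 + 104*r^2 + 192*r - 256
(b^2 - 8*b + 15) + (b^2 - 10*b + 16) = 2*b^2 - 18*b + 31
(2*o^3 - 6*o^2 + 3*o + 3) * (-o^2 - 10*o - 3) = -2*o^5 - 14*o^4 + 51*o^3 - 15*o^2 - 39*o - 9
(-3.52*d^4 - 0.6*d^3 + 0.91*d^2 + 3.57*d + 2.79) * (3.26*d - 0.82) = -11.4752*d^5 + 0.9304*d^4 + 3.4586*d^3 + 10.892*d^2 + 6.168*d - 2.2878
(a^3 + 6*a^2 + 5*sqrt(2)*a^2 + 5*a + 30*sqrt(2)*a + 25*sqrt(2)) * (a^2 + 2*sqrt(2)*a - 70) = a^5 + 6*a^4 + 7*sqrt(2)*a^4 - 45*a^3 + 42*sqrt(2)*a^3 - 315*sqrt(2)*a^2 - 300*a^2 - 2100*sqrt(2)*a - 250*a - 1750*sqrt(2)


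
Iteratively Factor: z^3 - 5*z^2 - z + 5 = (z + 1)*(z^2 - 6*z + 5) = (z - 5)*(z + 1)*(z - 1)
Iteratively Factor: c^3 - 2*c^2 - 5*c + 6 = (c - 3)*(c^2 + c - 2) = (c - 3)*(c - 1)*(c + 2)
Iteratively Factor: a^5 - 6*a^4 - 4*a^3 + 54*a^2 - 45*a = (a + 3)*(a^4 - 9*a^3 + 23*a^2 - 15*a) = (a - 1)*(a + 3)*(a^3 - 8*a^2 + 15*a) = a*(a - 1)*(a + 3)*(a^2 - 8*a + 15) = a*(a - 3)*(a - 1)*(a + 3)*(a - 5)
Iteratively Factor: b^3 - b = (b - 1)*(b^2 + b) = b*(b - 1)*(b + 1)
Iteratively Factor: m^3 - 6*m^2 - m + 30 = (m - 5)*(m^2 - m - 6) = (m - 5)*(m - 3)*(m + 2)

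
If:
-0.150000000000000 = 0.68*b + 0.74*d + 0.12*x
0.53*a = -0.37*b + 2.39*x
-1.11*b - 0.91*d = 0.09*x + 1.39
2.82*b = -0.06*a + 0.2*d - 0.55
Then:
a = 61.75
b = -1.58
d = -0.94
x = 13.45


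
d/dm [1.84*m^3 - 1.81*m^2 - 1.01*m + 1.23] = 5.52*m^2 - 3.62*m - 1.01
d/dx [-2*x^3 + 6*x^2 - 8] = 6*x*(2 - x)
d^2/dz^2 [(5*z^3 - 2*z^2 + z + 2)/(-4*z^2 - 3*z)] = 2*(-85*z^3 - 96*z^2 - 72*z - 18)/(z^3*(64*z^3 + 144*z^2 + 108*z + 27))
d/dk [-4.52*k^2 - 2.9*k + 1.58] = -9.04*k - 2.9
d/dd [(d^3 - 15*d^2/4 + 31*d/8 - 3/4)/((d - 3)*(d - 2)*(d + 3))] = (7*d^2 - 75*d + 63)/(4*(d^4 - 18*d^2 + 81))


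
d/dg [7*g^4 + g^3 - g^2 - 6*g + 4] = 28*g^3 + 3*g^2 - 2*g - 6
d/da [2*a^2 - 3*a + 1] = 4*a - 3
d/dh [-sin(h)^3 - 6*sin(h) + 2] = 3*(cos(h)^2 - 3)*cos(h)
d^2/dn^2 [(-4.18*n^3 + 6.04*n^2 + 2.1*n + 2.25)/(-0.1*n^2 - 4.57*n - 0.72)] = (-3.5527136788005e-15*n^4 + 179.474404*n^3 + 84.997512*n^2 + 7.73917200000001*n - 86.100642)/(0.001*n^6 + 0.1371*n^5 + 6.28707*n^4 + 97.418233*n^3 + 45.266904*n^2 + 7.107264*n + 0.373248)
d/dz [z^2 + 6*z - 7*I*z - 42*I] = 2*z + 6 - 7*I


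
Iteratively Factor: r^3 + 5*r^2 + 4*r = (r + 4)*(r^2 + r) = (r + 1)*(r + 4)*(r)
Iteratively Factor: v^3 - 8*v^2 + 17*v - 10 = (v - 5)*(v^2 - 3*v + 2) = (v - 5)*(v - 1)*(v - 2)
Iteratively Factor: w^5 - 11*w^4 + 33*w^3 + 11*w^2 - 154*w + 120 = (w - 1)*(w^4 - 10*w^3 + 23*w^2 + 34*w - 120) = (w - 1)*(w + 2)*(w^3 - 12*w^2 + 47*w - 60) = (w - 4)*(w - 1)*(w + 2)*(w^2 - 8*w + 15) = (w - 4)*(w - 3)*(w - 1)*(w + 2)*(w - 5)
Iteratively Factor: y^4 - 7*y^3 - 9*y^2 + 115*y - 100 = (y - 5)*(y^3 - 2*y^2 - 19*y + 20) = (y - 5)*(y - 1)*(y^2 - y - 20) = (y - 5)^2*(y - 1)*(y + 4)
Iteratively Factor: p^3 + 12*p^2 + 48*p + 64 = (p + 4)*(p^2 + 8*p + 16) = (p + 4)^2*(p + 4)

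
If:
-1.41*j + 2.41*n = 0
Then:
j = 1.70921985815603*n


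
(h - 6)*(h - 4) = h^2 - 10*h + 24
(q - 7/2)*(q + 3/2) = q^2 - 2*q - 21/4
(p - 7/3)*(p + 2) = p^2 - p/3 - 14/3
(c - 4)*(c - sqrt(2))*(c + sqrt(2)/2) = c^3 - 4*c^2 - sqrt(2)*c^2/2 - c + 2*sqrt(2)*c + 4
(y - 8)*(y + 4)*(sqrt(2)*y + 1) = sqrt(2)*y^3 - 4*sqrt(2)*y^2 + y^2 - 32*sqrt(2)*y - 4*y - 32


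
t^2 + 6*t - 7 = (t - 1)*(t + 7)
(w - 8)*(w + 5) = w^2 - 3*w - 40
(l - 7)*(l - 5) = l^2 - 12*l + 35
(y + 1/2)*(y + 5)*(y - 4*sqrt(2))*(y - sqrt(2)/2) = y^4 - 9*sqrt(2)*y^3/2 + 11*y^3/2 - 99*sqrt(2)*y^2/4 + 13*y^2/2 - 45*sqrt(2)*y/4 + 22*y + 10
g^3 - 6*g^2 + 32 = (g - 4)^2*(g + 2)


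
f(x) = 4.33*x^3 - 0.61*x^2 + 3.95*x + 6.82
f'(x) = 12.99*x^2 - 1.22*x + 3.95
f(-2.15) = -47.53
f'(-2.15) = 66.62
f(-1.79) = -27.04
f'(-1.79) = 47.76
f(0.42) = 8.69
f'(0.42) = 5.73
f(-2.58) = -81.79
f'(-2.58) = 93.56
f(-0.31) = 5.41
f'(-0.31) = 5.58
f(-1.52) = -15.80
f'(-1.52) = 35.82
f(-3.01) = -128.68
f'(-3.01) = 125.31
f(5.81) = 858.39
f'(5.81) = 435.35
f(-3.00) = -127.43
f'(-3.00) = 124.52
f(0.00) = 6.82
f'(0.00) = 3.95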